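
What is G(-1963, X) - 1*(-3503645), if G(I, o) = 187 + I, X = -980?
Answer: 3501869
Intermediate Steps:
G(-1963, X) - 1*(-3503645) = (187 - 1963) - 1*(-3503645) = -1776 + 3503645 = 3501869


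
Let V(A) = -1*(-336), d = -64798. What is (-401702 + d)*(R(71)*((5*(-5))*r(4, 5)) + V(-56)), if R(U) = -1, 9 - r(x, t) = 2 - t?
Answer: -296694000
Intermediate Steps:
r(x, t) = 7 + t (r(x, t) = 9 - (2 - t) = 9 + (-2 + t) = 7 + t)
V(A) = 336
(-401702 + d)*(R(71)*((5*(-5))*r(4, 5)) + V(-56)) = (-401702 - 64798)*(-5*(-5)*(7 + 5) + 336) = -466500*(-(-25)*12 + 336) = -466500*(-1*(-300) + 336) = -466500*(300 + 336) = -466500*636 = -296694000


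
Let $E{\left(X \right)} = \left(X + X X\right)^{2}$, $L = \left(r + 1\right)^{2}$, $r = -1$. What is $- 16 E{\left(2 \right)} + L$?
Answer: $-576$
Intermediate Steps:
$L = 0$ ($L = \left(-1 + 1\right)^{2} = 0^{2} = 0$)
$E{\left(X \right)} = \left(X + X^{2}\right)^{2}$
$- 16 E{\left(2 \right)} + L = - 16 \cdot 2^{2} \left(1 + 2\right)^{2} + 0 = - 16 \cdot 4 \cdot 3^{2} + 0 = - 16 \cdot 4 \cdot 9 + 0 = \left(-16\right) 36 + 0 = -576 + 0 = -576$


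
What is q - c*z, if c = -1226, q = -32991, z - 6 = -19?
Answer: -48929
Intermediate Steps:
z = -13 (z = 6 - 19 = -13)
q - c*z = -32991 - (-1226)*(-13) = -32991 - 1*15938 = -32991 - 15938 = -48929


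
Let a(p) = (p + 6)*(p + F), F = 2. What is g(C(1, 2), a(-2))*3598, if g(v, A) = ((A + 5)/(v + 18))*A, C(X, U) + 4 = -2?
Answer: 0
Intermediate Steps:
C(X, U) = -6 (C(X, U) = -4 - 2 = -6)
a(p) = (2 + p)*(6 + p) (a(p) = (p + 6)*(p + 2) = (6 + p)*(2 + p) = (2 + p)*(6 + p))
g(v, A) = A*(5 + A)/(18 + v) (g(v, A) = ((5 + A)/(18 + v))*A = A*(5 + A)/(18 + v))
g(C(1, 2), a(-2))*3598 = ((12 + (-2)² + 8*(-2))*(5 + (12 + (-2)² + 8*(-2)))/(18 - 6))*3598 = ((12 + 4 - 16)*(5 + (12 + 4 - 16))/12)*3598 = (0*(1/12)*(5 + 0))*3598 = (0*(1/12)*5)*3598 = 0*3598 = 0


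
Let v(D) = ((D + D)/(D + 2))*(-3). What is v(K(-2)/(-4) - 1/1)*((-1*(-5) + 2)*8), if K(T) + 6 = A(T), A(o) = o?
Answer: -112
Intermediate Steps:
K(T) = -6 + T
v(D) = -6*D/(2 + D) (v(D) = ((2*D)/(2 + D))*(-3) = (2*D/(2 + D))*(-3) = -6*D/(2 + D))
v(K(-2)/(-4) - 1/1)*((-1*(-5) + 2)*8) = (-6*((-6 - 2)/(-4) - 1/1)/(2 + ((-6 - 2)/(-4) - 1/1)))*((-1*(-5) + 2)*8) = (-6*(-8*(-1/4) - 1*1)/(2 + (-8*(-1/4) - 1*1)))*((5 + 2)*8) = (-6*(2 - 1)/(2 + (2 - 1)))*(7*8) = -6*1/(2 + 1)*56 = -6*1/3*56 = -6*1*1/3*56 = -2*56 = -112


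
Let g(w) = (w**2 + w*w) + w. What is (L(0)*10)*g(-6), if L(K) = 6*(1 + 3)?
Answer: 15840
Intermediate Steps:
L(K) = 24 (L(K) = 6*4 = 24)
g(w) = w + 2*w**2 (g(w) = (w**2 + w**2) + w = 2*w**2 + w = w + 2*w**2)
(L(0)*10)*g(-6) = (24*10)*(-6*(1 + 2*(-6))) = 240*(-6*(1 - 12)) = 240*(-6*(-11)) = 240*66 = 15840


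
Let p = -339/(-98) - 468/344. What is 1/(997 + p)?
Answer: 2107/2105101 ≈ 0.0010009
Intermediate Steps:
p = 4422/2107 (p = -339*(-1/98) - 468*1/344 = 339/98 - 117/86 = 4422/2107 ≈ 2.0987)
1/(997 + p) = 1/(997 + 4422/2107) = 1/(2105101/2107) = 2107/2105101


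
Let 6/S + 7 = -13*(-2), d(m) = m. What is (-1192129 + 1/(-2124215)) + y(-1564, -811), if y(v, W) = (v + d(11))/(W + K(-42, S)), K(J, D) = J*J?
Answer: -2413321702366303/2024376895 ≈ -1.1921e+6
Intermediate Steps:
S = 6/19 (S = 6/(-7 - 13*(-2)) = 6/(-7 + 26) = 6/19 ≈ 0.31579)
K(J, D) = J**2
y(v, W) = (11 + v)/(1764 + W) (y(v, W) = (v + 11)/(W + (-42)**2) = (11 + v)/(W + 1764) = (11 + v)/(1764 + W))
(-1192129 + 1/(-2124215)) + y(-1564, -811) = (-1192129 + 1/(-2124215)) + (11 - 1564)/(1764 - 811) = (-1192129 - 1/2124215) - 1553/953 = -2532338303736/2124215 + (1/953)*(-1553) = -2532338303736/2124215 - 1553/953 = -2413321702366303/2024376895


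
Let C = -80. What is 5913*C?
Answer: -473040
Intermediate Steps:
5913*C = 5913*(-80) = -473040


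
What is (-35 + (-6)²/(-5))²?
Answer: 44521/25 ≈ 1780.8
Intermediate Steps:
(-35 + (-6)²/(-5))² = (-35 + 36*(-⅕))² = (-35 - 36/5)² = (-211/5)² = 44521/25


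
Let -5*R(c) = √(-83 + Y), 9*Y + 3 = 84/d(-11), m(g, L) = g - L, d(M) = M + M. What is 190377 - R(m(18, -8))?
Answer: 190377 + 2*I*√22803/165 ≈ 1.9038e+5 + 1.8304*I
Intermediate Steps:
d(M) = 2*M
Y = -25/33 (Y = -⅓ + (84/((2*(-11))))/9 = -⅓ + (84/(-22))/9 = -⅓ + (84*(-1/22))/9 = -⅓ + (⅑)*(-42/11) = -⅓ - 14/33 = -25/33 ≈ -0.75758)
R(c) = -2*I*√22803/165 (R(c) = -√(-83 - 25/33)/5 = -2*I*√22803/165)
190377 - R(m(18, -8)) = 190377 - (-2)*I*√22803/165 = 190377 + 2*I*√22803/165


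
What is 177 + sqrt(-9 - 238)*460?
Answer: 177 + 460*I*sqrt(247) ≈ 177.0 + 7229.5*I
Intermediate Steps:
177 + sqrt(-9 - 238)*460 = 177 + sqrt(-247)*460 = 177 + (I*sqrt(247))*460 = 177 + 460*I*sqrt(247)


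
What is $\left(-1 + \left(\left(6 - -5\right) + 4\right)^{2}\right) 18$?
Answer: $4032$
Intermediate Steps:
$\left(-1 + \left(\left(6 - -5\right) + 4\right)^{2}\right) 18 = \left(-1 + \left(\left(6 + 5\right) + 4\right)^{2}\right) 18 = \left(-1 + \left(11 + 4\right)^{2}\right) 18 = \left(-1 + 15^{2}\right) 18 = \left(-1 + 225\right) 18 = 224 \cdot 18 = 4032$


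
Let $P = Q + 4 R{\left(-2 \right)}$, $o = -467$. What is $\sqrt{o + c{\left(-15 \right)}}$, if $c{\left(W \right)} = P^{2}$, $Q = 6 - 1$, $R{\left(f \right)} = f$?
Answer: $i \sqrt{458} \approx 21.401 i$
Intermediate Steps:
$Q = 5$
$P = -3$ ($P = 5 + 4 \left(-2\right) = 5 - 8 = -3$)
$c{\left(W \right)} = 9$ ($c{\left(W \right)} = \left(-3\right)^{2} = 9$)
$\sqrt{o + c{\left(-15 \right)}} = \sqrt{-467 + 9} = \sqrt{-458} = i \sqrt{458}$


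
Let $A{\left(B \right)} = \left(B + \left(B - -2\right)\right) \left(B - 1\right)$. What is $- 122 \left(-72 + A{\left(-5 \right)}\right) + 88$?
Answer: $3016$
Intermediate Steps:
$A{\left(B \right)} = \left(-1 + B\right) \left(2 + 2 B\right)$ ($A{\left(B \right)} = \left(B + \left(B + 2\right)\right) \left(-1 + B\right) = \left(B + \left(2 + B\right)\right) \left(-1 + B\right) = \left(2 + 2 B\right) \left(-1 + B\right) = \left(-1 + B\right) \left(2 + 2 B\right)$)
$- 122 \left(-72 + A{\left(-5 \right)}\right) + 88 = - 122 \left(-72 - \left(2 - 2 \left(-5\right)^{2}\right)\right) + 88 = - 122 \left(-72 + \left(-2 + 2 \cdot 25\right)\right) + 88 = - 122 \left(-72 + \left(-2 + 50\right)\right) + 88 = - 122 \left(-72 + 48\right) + 88 = \left(-122\right) \left(-24\right) + 88 = 2928 + 88 = 3016$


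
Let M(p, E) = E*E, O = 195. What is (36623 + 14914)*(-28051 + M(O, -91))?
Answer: -1018886490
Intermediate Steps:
M(p, E) = E**2
(36623 + 14914)*(-28051 + M(O, -91)) = (36623 + 14914)*(-28051 + (-91)**2) = 51537*(-28051 + 8281) = 51537*(-19770) = -1018886490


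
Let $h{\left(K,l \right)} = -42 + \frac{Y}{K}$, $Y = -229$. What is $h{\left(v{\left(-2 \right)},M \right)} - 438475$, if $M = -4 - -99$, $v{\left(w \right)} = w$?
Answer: $- \frac{876805}{2} \approx -4.384 \cdot 10^{5}$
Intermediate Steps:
$M = 95$ ($M = -4 + 99 = 95$)
$h{\left(K,l \right)} = -42 - \frac{229}{K}$
$h{\left(v{\left(-2 \right)},M \right)} - 438475 = \left(-42 - \frac{229}{-2}\right) - 438475 = \left(-42 - - \frac{229}{2}\right) - 438475 = \left(-42 + \frac{229}{2}\right) - 438475 = \frac{145}{2} - 438475 = - \frac{876805}{2}$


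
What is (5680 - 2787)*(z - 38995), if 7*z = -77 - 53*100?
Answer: -805243406/7 ≈ -1.1503e+8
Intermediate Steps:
z = -5377/7 (z = (-77 - 53*100)/7 = (-77 - 5300)/7 = (⅐)*(-5377) = -5377/7 ≈ -768.14)
(5680 - 2787)*(z - 38995) = (5680 - 2787)*(-5377/7 - 38995) = 2893*(-278342/7) = -805243406/7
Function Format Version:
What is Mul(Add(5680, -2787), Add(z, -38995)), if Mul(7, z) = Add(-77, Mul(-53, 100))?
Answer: Rational(-805243406, 7) ≈ -1.1503e+8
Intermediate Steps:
z = Rational(-5377, 7) (z = Mul(Rational(1, 7), Add(-77, Mul(-53, 100))) = Mul(Rational(1, 7), Add(-77, -5300)) = Mul(Rational(1, 7), -5377) = Rational(-5377, 7) ≈ -768.14)
Mul(Add(5680, -2787), Add(z, -38995)) = Mul(Add(5680, -2787), Add(Rational(-5377, 7), -38995)) = Mul(2893, Rational(-278342, 7)) = Rational(-805243406, 7)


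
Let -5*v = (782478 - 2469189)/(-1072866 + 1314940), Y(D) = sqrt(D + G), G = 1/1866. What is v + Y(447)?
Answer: 1686711/1210370 + sqrt(1556436198)/1866 ≈ 22.536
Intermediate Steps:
G = 1/1866 ≈ 0.00053591
Y(D) = sqrt(1/1866 + D) (Y(D) = sqrt(D + 1/1866) = sqrt(1/1866 + D))
v = 1686711/1210370 (v = -(782478 - 2469189)/(5*(-1072866 + 1314940)) = -(-1686711)/(5*242074) = -1/5*(-1686711/242074) = 1686711/1210370 ≈ 1.3935)
v + Y(447) = 1686711/1210370 + sqrt(1866 + 3481956*447)/1866 = 1686711/1210370 + sqrt(1866 + 1556434332)/1866 = 1686711/1210370 + sqrt(1556436198)/1866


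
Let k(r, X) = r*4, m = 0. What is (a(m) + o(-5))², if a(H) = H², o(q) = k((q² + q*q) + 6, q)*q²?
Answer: 31360000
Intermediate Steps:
k(r, X) = 4*r
o(q) = q²*(24 + 8*q²) (o(q) = (4*((q² + q*q) + 6))*q² = (4*((q² + q²) + 6))*q² = (4*(2*q² + 6))*q² = (4*(6 + 2*q²))*q² = (24 + 8*q²)*q² = q²*(24 + 8*q²))
(a(m) + o(-5))² = (0² + 8*(-5)²*(3 + (-5)²))² = (0 + 8*25*(3 + 25))² = (0 + 8*25*28)² = (0 + 5600)² = 5600² = 31360000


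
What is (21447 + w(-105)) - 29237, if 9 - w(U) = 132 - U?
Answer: -8018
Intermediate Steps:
w(U) = -123 + U (w(U) = 9 - (132 - U) = 9 + (-132 + U) = -123 + U)
(21447 + w(-105)) - 29237 = (21447 + (-123 - 105)) - 29237 = (21447 - 228) - 29237 = 21219 - 29237 = -8018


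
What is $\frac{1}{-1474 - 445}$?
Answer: $- \frac{1}{1919} \approx -0.0005211$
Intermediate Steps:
$\frac{1}{-1474 - 445} = \frac{1}{-1919} = - \frac{1}{1919}$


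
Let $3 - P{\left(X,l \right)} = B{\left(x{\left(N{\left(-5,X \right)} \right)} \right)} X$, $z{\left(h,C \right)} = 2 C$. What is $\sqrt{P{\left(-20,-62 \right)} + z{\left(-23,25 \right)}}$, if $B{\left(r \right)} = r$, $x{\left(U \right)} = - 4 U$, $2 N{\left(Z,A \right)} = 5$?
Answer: $7 i \sqrt{3} \approx 12.124 i$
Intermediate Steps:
$N{\left(Z,A \right)} = \frac{5}{2}$ ($N{\left(Z,A \right)} = \frac{1}{2} \cdot 5 = \frac{5}{2}$)
$P{\left(X,l \right)} = 3 + 10 X$ ($P{\left(X,l \right)} = 3 - \left(-4\right) \frac{5}{2} X = 3 - - 10 X = 3 + 10 X$)
$\sqrt{P{\left(-20,-62 \right)} + z{\left(-23,25 \right)}} = \sqrt{\left(3 + 10 \left(-20\right)\right) + 2 \cdot 25} = \sqrt{\left(3 - 200\right) + 50} = \sqrt{-197 + 50} = \sqrt{-147} = 7 i \sqrt{3}$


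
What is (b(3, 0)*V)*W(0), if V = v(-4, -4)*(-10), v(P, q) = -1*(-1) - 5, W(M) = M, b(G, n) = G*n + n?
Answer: 0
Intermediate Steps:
b(G, n) = n + G*n
v(P, q) = -4 (v(P, q) = 1 - 5 = -4)
V = 40 (V = -4*(-10) = 40)
(b(3, 0)*V)*W(0) = ((0*(1 + 3))*40)*0 = ((0*4)*40)*0 = (0*40)*0 = 0*0 = 0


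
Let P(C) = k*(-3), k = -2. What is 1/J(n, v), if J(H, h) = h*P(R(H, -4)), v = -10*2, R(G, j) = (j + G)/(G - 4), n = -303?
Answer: -1/120 ≈ -0.0083333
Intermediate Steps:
R(G, j) = (G + j)/(-4 + G)
P(C) = 6 (P(C) = -2*(-3) = 6)
v = -20 (v = -1*20 = -20)
J(H, h) = 6*h (J(H, h) = h*6 = 6*h)
1/J(n, v) = 1/(6*(-20)) = 1/(-120) = -1/120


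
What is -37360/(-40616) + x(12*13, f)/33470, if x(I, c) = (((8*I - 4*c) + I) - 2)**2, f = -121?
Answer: 9107586796/84963595 ≈ 107.19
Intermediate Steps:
x(I, c) = (-2 - 4*c + 9*I)**2 (x(I, c) = (((-4*c + 8*I) + I) - 2)**2 = ((-4*c + 9*I) - 2)**2 = (-2 - 4*c + 9*I)**2)
-37360/(-40616) + x(12*13, f)/33470 = -37360/(-40616) + (2 - 108*13 + 4*(-121))**2/33470 = -37360*(-1/40616) + (2 - 9*156 - 484)**2*(1/33470) = 4670/5077 + (2 - 1404 - 484)**2*(1/33470) = 4670/5077 + (-1886)**2*(1/33470) = 4670/5077 + 3556996*(1/33470) = 4670/5077 + 1778498/16735 = 9107586796/84963595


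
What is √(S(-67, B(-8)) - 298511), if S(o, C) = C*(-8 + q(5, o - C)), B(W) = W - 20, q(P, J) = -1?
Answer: I*√298259 ≈ 546.13*I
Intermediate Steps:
B(W) = -20 + W
S(o, C) = -9*C (S(o, C) = C*(-8 - 1) = C*(-9) = -9*C)
√(S(-67, B(-8)) - 298511) = √(-9*(-20 - 8) - 298511) = √(-9*(-28) - 298511) = √(252 - 298511) = √(-298259) = I*√298259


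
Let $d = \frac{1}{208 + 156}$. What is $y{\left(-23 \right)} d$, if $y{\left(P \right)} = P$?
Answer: $- \frac{23}{364} \approx -0.063187$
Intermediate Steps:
$d = \frac{1}{364} \approx 0.0027473$
$y{\left(-23 \right)} d = \left(-23\right) \frac{1}{364} = - \frac{23}{364}$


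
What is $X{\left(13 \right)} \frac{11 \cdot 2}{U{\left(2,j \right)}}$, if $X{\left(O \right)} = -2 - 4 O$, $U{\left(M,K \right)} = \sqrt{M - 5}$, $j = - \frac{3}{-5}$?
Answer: $396 i \sqrt{3} \approx 685.89 i$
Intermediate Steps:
$j = \frac{3}{5}$ ($j = \left(-3\right) \left(- \frac{1}{5}\right) = \frac{3}{5} \approx 0.6$)
$U{\left(M,K \right)} = \sqrt{-5 + M}$
$X{\left(13 \right)} \frac{11 \cdot 2}{U{\left(2,j \right)}} = \left(-2 - 52\right) \frac{11 \cdot 2}{\sqrt{-5 + 2}} = \left(-2 - 52\right) \frac{22}{\sqrt{-3}} = - 54 \frac{22}{i \sqrt{3}} = - 54 \cdot 22 \left(- \frac{i \sqrt{3}}{3}\right) = - 54 \left(- \frac{22 i \sqrt{3}}{3}\right) = 396 i \sqrt{3}$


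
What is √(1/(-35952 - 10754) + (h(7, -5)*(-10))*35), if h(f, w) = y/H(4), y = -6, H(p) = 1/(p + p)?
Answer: √302879068414/4246 ≈ 129.61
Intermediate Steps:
H(p) = 1/(2*p)
h(f, w) = -48 (h(f, w) = -6/((½)/4) = -6/((½)*(¼)) = -6/⅛ = -6*8 = -48)
√(1/(-35952 - 10754) + (h(7, -5)*(-10))*35) = √(1/(-35952 - 10754) - 48*(-10)*35) = √(1/(-46706) + 480*35) = √(-1/46706 + 16800) = √(784660799/46706) = √302879068414/4246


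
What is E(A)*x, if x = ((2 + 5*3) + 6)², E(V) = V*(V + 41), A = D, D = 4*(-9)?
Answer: -95220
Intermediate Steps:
D = -36
A = -36
E(V) = V*(41 + V)
x = 529 (x = ((2 + 15) + 6)² = (17 + 6)² = 23² = 529)
E(A)*x = -36*(41 - 36)*529 = -36*5*529 = -180*529 = -95220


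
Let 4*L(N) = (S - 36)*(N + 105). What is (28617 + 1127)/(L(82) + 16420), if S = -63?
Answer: 118976/47167 ≈ 2.5224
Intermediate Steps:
L(N) = -10395/4 - 99*N/4 (L(N) = ((-63 - 36)*(N + 105))/4 = (-99*(105 + N))/4 = (-10395 - 99*N)/4 = -10395/4 - 99*N/4)
(28617 + 1127)/(L(82) + 16420) = (28617 + 1127)/((-10395/4 - 99/4*82) + 16420) = 29744/((-10395/4 - 4059/2) + 16420) = 29744/(-18513/4 + 16420) = 29744/(47167/4) = 29744*(4/47167) = 118976/47167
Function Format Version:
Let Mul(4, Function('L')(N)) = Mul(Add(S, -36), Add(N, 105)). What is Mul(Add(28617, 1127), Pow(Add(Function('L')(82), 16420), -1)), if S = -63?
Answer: Rational(118976, 47167) ≈ 2.5224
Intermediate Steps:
Function('L')(N) = Add(Rational(-10395, 4), Mul(Rational(-99, 4), N)) (Function('L')(N) = Mul(Rational(1, 4), Mul(Add(-63, -36), Add(N, 105))) = Mul(Rational(1, 4), Mul(-99, Add(105, N))) = Mul(Rational(1, 4), Add(-10395, Mul(-99, N))) = Add(Rational(-10395, 4), Mul(Rational(-99, 4), N)))
Mul(Add(28617, 1127), Pow(Add(Function('L')(82), 16420), -1)) = Mul(Add(28617, 1127), Pow(Add(Add(Rational(-10395, 4), Mul(Rational(-99, 4), 82)), 16420), -1)) = Mul(29744, Pow(Add(Add(Rational(-10395, 4), Rational(-4059, 2)), 16420), -1)) = Mul(29744, Pow(Add(Rational(-18513, 4), 16420), -1)) = Mul(29744, Pow(Rational(47167, 4), -1)) = Mul(29744, Rational(4, 47167)) = Rational(118976, 47167)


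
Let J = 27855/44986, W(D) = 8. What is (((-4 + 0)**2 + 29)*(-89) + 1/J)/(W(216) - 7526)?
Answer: 111514289/209413890 ≈ 0.53251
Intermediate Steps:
J = 27855/44986 (J = 27855*(1/44986) = 27855/44986 ≈ 0.61919)
(((-4 + 0)**2 + 29)*(-89) + 1/J)/(W(216) - 7526) = (((-4 + 0)**2 + 29)*(-89) + 1/(27855/44986))/(8 - 7526) = (((-4)**2 + 29)*(-89) + 44986/27855)/(-7518) = ((16 + 29)*(-89) + 44986/27855)*(-1/7518) = (45*(-89) + 44986/27855)*(-1/7518) = (-4005 + 44986/27855)*(-1/7518) = -111514289/27855*(-1/7518) = 111514289/209413890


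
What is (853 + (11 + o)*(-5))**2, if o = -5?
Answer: 677329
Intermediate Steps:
(853 + (11 + o)*(-5))**2 = (853 + (11 - 5)*(-5))**2 = (853 + 6*(-5))**2 = (853 - 30)**2 = 823**2 = 677329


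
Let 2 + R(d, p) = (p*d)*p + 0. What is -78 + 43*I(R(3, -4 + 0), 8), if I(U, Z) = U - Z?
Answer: 1556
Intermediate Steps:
R(d, p) = -2 + d*p² (R(d, p) = -2 + ((p*d)*p + 0) = -2 + ((d*p)*p + 0) = -2 + (d*p² + 0) = -2 + d*p²)
-78 + 43*I(R(3, -4 + 0), 8) = -78 + 43*((-2 + 3*(-4 + 0)²) - 1*8) = -78 + 43*((-2 + 3*(-4)²) - 8) = -78 + 43*((-2 + 3*16) - 8) = -78 + 43*((-2 + 48) - 8) = -78 + 43*(46 - 8) = -78 + 43*38 = -78 + 1634 = 1556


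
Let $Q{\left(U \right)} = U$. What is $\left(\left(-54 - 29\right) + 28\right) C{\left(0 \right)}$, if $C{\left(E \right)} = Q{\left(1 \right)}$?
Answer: $-55$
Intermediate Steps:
$C{\left(E \right)} = 1$
$\left(\left(-54 - 29\right) + 28\right) C{\left(0 \right)} = \left(\left(-54 - 29\right) + 28\right) 1 = \left(-83 + 28\right) 1 = \left(-55\right) 1 = -55$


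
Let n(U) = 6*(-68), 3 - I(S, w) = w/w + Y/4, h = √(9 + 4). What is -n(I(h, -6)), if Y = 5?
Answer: 408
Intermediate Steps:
h = √13 ≈ 3.6056
I(S, w) = ¾ (I(S, w) = 3 - (w/w + 5/4) = 3 - (1 + 5*(¼)) = 3 - (1 + 5/4) = 3 - 1*9/4 = 3 - 9/4 = ¾)
n(U) = -408
-n(I(h, -6)) = -1*(-408) = 408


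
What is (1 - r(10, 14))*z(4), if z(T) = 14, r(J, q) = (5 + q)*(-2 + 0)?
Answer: 546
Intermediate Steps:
r(J, q) = -10 - 2*q (r(J, q) = (5 + q)*(-2) = -10 - 2*q)
(1 - r(10, 14))*z(4) = (1 - (-10 - 2*14))*14 = (1 - (-10 - 28))*14 = (1 - 1*(-38))*14 = (1 + 38)*14 = 39*14 = 546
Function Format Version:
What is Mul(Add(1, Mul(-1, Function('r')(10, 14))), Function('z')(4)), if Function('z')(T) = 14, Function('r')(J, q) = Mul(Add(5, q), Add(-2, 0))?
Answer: 546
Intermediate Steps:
Function('r')(J, q) = Add(-10, Mul(-2, q)) (Function('r')(J, q) = Mul(Add(5, q), -2) = Add(-10, Mul(-2, q)))
Mul(Add(1, Mul(-1, Function('r')(10, 14))), Function('z')(4)) = Mul(Add(1, Mul(-1, Add(-10, Mul(-2, 14)))), 14) = Mul(Add(1, Mul(-1, Add(-10, -28))), 14) = Mul(Add(1, Mul(-1, -38)), 14) = Mul(Add(1, 38), 14) = Mul(39, 14) = 546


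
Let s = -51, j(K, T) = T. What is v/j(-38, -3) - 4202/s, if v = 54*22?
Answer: -15994/51 ≈ -313.61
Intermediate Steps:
v = 1188
v/j(-38, -3) - 4202/s = 1188/(-3) - 4202/(-51) = 1188*(-⅓) - 4202*(-1/51) = -396 + 4202/51 = -15994/51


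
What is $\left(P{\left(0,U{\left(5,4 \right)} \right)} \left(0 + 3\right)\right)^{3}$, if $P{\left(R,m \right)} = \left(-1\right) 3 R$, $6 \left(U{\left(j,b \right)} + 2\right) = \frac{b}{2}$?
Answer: $0$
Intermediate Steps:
$U{\left(j,b \right)} = -2 + \frac{b}{12}$ ($U{\left(j,b \right)} = -2 + \frac{b \frac{1}{2}}{6} = -2 + \frac{\frac{1}{2} b}{6} = -2 + \frac{b}{12}$)
$P{\left(R,m \right)} = - 3 R$
$\left(P{\left(0,U{\left(5,4 \right)} \right)} \left(0 + 3\right)\right)^{3} = \left(\left(-3\right) 0 \left(0 + 3\right)\right)^{3} = \left(0 \cdot 3\right)^{3} = 0^{3} = 0$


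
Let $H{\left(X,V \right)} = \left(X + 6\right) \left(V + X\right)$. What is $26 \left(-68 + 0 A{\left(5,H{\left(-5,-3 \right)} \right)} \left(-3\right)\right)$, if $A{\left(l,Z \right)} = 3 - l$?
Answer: $-1768$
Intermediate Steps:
$H{\left(X,V \right)} = \left(6 + X\right) \left(V + X\right)$
$26 \left(-68 + 0 A{\left(5,H{\left(-5,-3 \right)} \right)} \left(-3\right)\right) = 26 \left(-68 + 0 \left(3 - 5\right) \left(-3\right)\right) = 26 \left(-68 + 0 \left(-2\right) \left(-3\right)\right) = 26 \left(-68 + 0 \left(-3\right)\right) = 26 \left(-68 + 0\right) = 26 \left(-68\right) = -1768$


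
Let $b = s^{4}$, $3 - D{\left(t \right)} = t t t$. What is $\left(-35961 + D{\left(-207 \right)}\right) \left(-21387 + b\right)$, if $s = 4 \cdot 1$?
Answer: $-186666710835$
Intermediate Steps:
$s = 4$
$D{\left(t \right)} = 3 - t^{3}$ ($D{\left(t \right)} = 3 - t t t = 3 - t^{2} t = 3 - t^{3}$)
$b = 256$ ($b = 4^{4} = 256$)
$\left(-35961 + D{\left(-207 \right)}\right) \left(-21387 + b\right) = \left(-35961 + \left(3 - \left(-207\right)^{3}\right)\right) \left(-21387 + 256\right) = \left(-35961 + \left(3 - -8869743\right)\right) \left(-21131\right) = \left(-35961 + \left(3 + 8869743\right)\right) \left(-21131\right) = \left(-35961 + 8869746\right) \left(-21131\right) = 8833785 \left(-21131\right) = -186666710835$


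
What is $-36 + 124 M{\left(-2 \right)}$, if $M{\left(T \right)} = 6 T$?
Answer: $-1524$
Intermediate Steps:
$-36 + 124 M{\left(-2 \right)} = -36 + 124 \cdot 6 \left(-2\right) = -36 + 124 \left(-12\right) = -36 - 1488 = -1524$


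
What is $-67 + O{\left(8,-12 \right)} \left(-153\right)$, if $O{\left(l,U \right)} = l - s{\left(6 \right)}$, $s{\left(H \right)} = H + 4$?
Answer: $239$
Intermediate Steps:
$s{\left(H \right)} = 4 + H$
$O{\left(l,U \right)} = -10 + l$ ($O{\left(l,U \right)} = l - \left(4 + 6\right) = l - 10 = -10 + l$)
$-67 + O{\left(8,-12 \right)} \left(-153\right) = -67 + \left(-10 + 8\right) \left(-153\right) = -67 - -306 = -67 + 306 = 239$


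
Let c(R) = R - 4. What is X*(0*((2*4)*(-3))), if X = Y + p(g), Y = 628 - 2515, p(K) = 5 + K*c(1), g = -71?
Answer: 0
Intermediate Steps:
c(R) = -4 + R
p(K) = 5 - 3*K (p(K) = 5 + K*(-4 + 1) = 5 + K*(-3) = 5 - 3*K)
Y = -1887
X = -1669 (X = -1887 + (5 - 3*(-71)) = -1887 + (5 + 213) = -1887 + 218 = -1669)
X*(0*((2*4)*(-3))) = -0*(2*4)*(-3) = -0*8*(-3) = -0*(-24) = -1669*0 = 0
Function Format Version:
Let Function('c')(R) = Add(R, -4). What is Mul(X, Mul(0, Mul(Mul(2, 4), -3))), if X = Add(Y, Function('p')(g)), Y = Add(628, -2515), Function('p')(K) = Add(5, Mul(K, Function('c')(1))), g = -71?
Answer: 0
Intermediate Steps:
Function('c')(R) = Add(-4, R)
Function('p')(K) = Add(5, Mul(-3, K)) (Function('p')(K) = Add(5, Mul(K, Add(-4, 1))) = Add(5, Mul(K, -3)) = Add(5, Mul(-3, K)))
Y = -1887
X = -1669 (X = Add(-1887, Add(5, Mul(-3, -71))) = Add(-1887, Add(5, 213)) = Add(-1887, 218) = -1669)
Mul(X, Mul(0, Mul(Mul(2, 4), -3))) = Mul(-1669, Mul(0, Mul(Mul(2, 4), -3))) = Mul(-1669, Mul(0, Mul(8, -3))) = Mul(-1669, Mul(0, -24)) = Mul(-1669, 0) = 0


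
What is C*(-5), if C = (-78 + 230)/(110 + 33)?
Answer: -760/143 ≈ -5.3147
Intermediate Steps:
C = 152/143 ≈ 1.0629
C*(-5) = (152/143)*(-5) = -760/143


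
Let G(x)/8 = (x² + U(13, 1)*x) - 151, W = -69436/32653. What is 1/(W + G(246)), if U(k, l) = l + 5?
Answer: 32653/16154283948 ≈ 2.0213e-6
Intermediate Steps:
W = -69436/32653 (W = -69436*1/32653 = -69436/32653 ≈ -2.1265)
U(k, l) = 5 + l
G(x) = -1208 + 8*x² + 48*x (G(x) = 8*((x² + (5 + 1)*x) - 151) = 8*((x² + 6*x) - 151) = 8*(-151 + x² + 6*x) = -1208 + 8*x² + 48*x)
1/(W + G(246)) = 1/(-69436/32653 + (-1208 + 8*246² + 48*246)) = 1/(-69436/32653 + (-1208 + 8*60516 + 11808)) = 1/(-69436/32653 + (-1208 + 484128 + 11808)) = 1/(-69436/32653 + 494728) = 1/(16154283948/32653) = 32653/16154283948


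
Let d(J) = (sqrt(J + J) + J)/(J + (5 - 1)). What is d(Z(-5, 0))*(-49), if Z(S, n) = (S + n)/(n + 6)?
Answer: 245/19 - 98*I*sqrt(15)/19 ≈ 12.895 - 19.976*I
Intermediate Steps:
Z(S, n) = (S + n)/(6 + n)
d(J) = (J + sqrt(2)*sqrt(J))/(4 + J) (d(J) = (sqrt(2*J) + J)/(J + 4) = (sqrt(2)*sqrt(J) + J)/(4 + J) = (J + sqrt(2)*sqrt(J))/(4 + J))
d(Z(-5, 0))*(-49) = (((-5 + 0)/(6 + 0) + sqrt(2)*sqrt((-5 + 0)/(6 + 0)))/(4 + (-5 + 0)/(6 + 0)))*(-49) = ((-5/6 + sqrt(2)*sqrt(-5/6))/(4 - 5/6))*(-49) = ((-5/6 + sqrt(2)*(I*sqrt(30)/6))/(19/6))*(-49) = (6*(-5/6 + I*sqrt(15)/3)/19)*(-49) = (-5/19 + 2*I*sqrt(15)/19)*(-49) = 245/19 - 98*I*sqrt(15)/19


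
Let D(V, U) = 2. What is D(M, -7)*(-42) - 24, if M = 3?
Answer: -108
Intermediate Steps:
D(M, -7)*(-42) - 24 = 2*(-42) - 24 = -84 - 24 = -108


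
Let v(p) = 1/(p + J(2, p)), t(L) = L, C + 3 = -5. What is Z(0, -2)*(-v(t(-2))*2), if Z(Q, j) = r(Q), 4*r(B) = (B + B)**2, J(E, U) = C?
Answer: 0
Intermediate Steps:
C = -8 (C = -3 - 5 = -8)
J(E, U) = -8
v(p) = 1/(-8 + p) (v(p) = 1/(p - 8) = 1/(-8 + p))
r(B) = B**2 (r(B) = (B + B)**2/4 = (2*B)**2/4 = (4*B**2)/4 = B**2)
Z(Q, j) = Q**2
Z(0, -2)*(-v(t(-2))*2) = 0**2*(-1/(-8 - 2)*2) = 0*(-1/(-10)*2) = 0*(-1*(-1/10)*2) = 0*((1/10)*2) = 0*(1/5) = 0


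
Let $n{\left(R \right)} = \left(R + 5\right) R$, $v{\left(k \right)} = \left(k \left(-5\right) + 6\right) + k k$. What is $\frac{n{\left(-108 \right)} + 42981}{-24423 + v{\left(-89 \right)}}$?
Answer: $- \frac{54105}{16051} \approx -3.3708$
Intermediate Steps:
$v{\left(k \right)} = 6 + k^{2} - 5 k$ ($v{\left(k \right)} = \left(- 5 k + 6\right) + k^{2} = \left(6 - 5 k\right) + k^{2} = 6 + k^{2} - 5 k$)
$n{\left(R \right)} = R \left(5 + R\right)$ ($n{\left(R \right)} = \left(5 + R\right) R = R \left(5 + R\right)$)
$\frac{n{\left(-108 \right)} + 42981}{-24423 + v{\left(-89 \right)}} = \frac{- 108 \left(5 - 108\right) + 42981}{-24423 + \left(6 + \left(-89\right)^{2} - -445\right)} = \frac{\left(-108\right) \left(-103\right) + 42981}{-24423 + \left(6 + 7921 + 445\right)} = \frac{11124 + 42981}{-24423 + 8372} = \frac{54105}{-16051} = 54105 \left(- \frac{1}{16051}\right) = - \frac{54105}{16051}$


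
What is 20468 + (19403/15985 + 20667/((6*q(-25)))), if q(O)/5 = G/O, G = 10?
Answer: 1198680867/63940 ≈ 18747.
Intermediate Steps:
q(O) = 50/O (q(O) = 5*(10/O) = 50/O)
20468 + (19403/15985 + 20667/((6*q(-25)))) = 20468 + (19403/15985 + 20667/((6*(50/(-25))))) = 20468 + (19403*(1/15985) + 20667/((6*(50*(-1/25))))) = 20468 + (19403/15985 + 20667/((6*(-2)))) = 20468 + (19403/15985 + 20667/(-12)) = 20468 + (19403/15985 + 20667*(-1/12)) = 20468 + (19403/15985 - 6889/4) = 20468 - 110043053/63940 = 1198680867/63940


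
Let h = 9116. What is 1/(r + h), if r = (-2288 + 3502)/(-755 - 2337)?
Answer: 1546/14092729 ≈ 0.00010970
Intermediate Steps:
r = -607/1546 (r = 1214/(-3092) = 1214*(-1/3092) = -607/1546 ≈ -0.39263)
1/(r + h) = 1/(-607/1546 + 9116) = 1/(14092729/1546) = 1546/14092729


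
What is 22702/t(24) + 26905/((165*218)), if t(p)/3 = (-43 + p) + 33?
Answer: 27257365/50358 ≈ 541.27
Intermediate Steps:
t(p) = -30 + 3*p (t(p) = 3*((-43 + p) + 33) = 3*(-10 + p) = -30 + 3*p)
22702/t(24) + 26905/((165*218)) = 22702/(-30 + 3*24) + 26905/((165*218)) = 22702/(-30 + 72) + 26905/35970 = 22702/42 + 26905*(1/35970) = 22702*(1/42) + 5381/7194 = 11351/21 + 5381/7194 = 27257365/50358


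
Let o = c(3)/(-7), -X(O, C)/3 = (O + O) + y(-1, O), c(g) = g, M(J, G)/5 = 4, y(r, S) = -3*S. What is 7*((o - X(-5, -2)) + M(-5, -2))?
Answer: 242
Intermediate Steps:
M(J, G) = 20 (M(J, G) = 5*4 = 20)
X(O, C) = 3*O (X(O, C) = -3*((O + O) - 3*O) = -3*(2*O - 3*O) = -(-3)*O = 3*O)
o = -3/7 (o = 3/(-7) = 3*(-⅐) = -3/7 ≈ -0.42857)
7*((o - X(-5, -2)) + M(-5, -2)) = 7*((-3/7 - 3*(-5)) + 20) = 7*((-3/7 - 1*(-15)) + 20) = 7*((-3/7 + 15) + 20) = 7*(102/7 + 20) = 7*(242/7) = 242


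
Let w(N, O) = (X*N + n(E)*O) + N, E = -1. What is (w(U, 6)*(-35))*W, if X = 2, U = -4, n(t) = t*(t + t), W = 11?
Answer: 0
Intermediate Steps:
n(t) = 2*t² (n(t) = t*(2*t) = 2*t²)
w(N, O) = 2*O + 3*N (w(N, O) = (2*N + (2*(-1)²)*O) + N = (2*N + (2*1)*O) + N = (2*N + 2*O) + N = 2*O + 3*N)
(w(U, 6)*(-35))*W = ((2*6 + 3*(-4))*(-35))*11 = ((12 - 12)*(-35))*11 = (0*(-35))*11 = 0*11 = 0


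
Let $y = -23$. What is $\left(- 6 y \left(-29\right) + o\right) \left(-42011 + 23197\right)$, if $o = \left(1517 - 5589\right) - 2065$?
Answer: $190755146$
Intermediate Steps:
$o = -6137$ ($o = -4072 - 2065 = -6137$)
$\left(- 6 y \left(-29\right) + o\right) \left(-42011 + 23197\right) = \left(\left(-6\right) \left(-23\right) \left(-29\right) - 6137\right) \left(-42011 + 23197\right) = \left(138 \left(-29\right) - 6137\right) \left(-18814\right) = \left(-4002 - 6137\right) \left(-18814\right) = \left(-10139\right) \left(-18814\right) = 190755146$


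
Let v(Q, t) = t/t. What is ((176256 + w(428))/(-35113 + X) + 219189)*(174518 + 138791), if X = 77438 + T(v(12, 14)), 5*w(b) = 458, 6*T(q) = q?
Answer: 87200668165808007/1269755 ≈ 6.8675e+10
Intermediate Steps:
v(Q, t) = 1
T(q) = q/6
w(b) = 458/5 (w(b) = (1/5)*458 = 458/5)
X = 464629/6 (X = 77438 + (1/6)*1 = 77438 + 1/6 = 464629/6 ≈ 77438.)
((176256 + w(428))/(-35113 + X) + 219189)*(174518 + 138791) = ((176256 + 458/5)/(-35113 + 464629/6) + 219189)*(174518 + 138791) = (881738/(5*(253951/6)) + 219189)*313309 = ((881738/5)*(6/253951) + 219189)*313309 = (5290428/1269755 + 219189)*313309 = (278321619123/1269755)*313309 = 87200668165808007/1269755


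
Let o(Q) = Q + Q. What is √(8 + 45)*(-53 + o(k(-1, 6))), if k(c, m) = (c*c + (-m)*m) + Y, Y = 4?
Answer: -115*√53 ≈ -837.21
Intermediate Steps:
k(c, m) = 4 + c² - m² (k(c, m) = (c*c + (-m)*m) + 4 = (c² - m²) + 4 = 4 + c² - m²)
o(Q) = 2*Q
√(8 + 45)*(-53 + o(k(-1, 6))) = √(8 + 45)*(-53 + 2*(4 + (-1)² - 1*6²)) = √53*(-53 + 2*(4 + 1 - 1*36)) = √53*(-53 + 2*(4 + 1 - 36)) = √53*(-53 + 2*(-31)) = √53*(-53 - 62) = √53*(-115) = -115*√53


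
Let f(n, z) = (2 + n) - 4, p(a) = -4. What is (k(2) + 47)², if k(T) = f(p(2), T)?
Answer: 1681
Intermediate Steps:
f(n, z) = -2 + n
k(T) = -6 (k(T) = -2 - 4 = -6)
(k(2) + 47)² = (-6 + 47)² = 41² = 1681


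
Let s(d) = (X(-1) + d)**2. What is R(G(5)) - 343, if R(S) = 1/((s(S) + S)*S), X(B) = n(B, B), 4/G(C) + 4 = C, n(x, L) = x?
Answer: -17835/52 ≈ -342.98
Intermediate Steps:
G(C) = 4/(-4 + C)
X(B) = B
s(d) = (-1 + d)**2
R(S) = 1/(S*(S + (-1 + S)**2)) (R(S) = 1/(((-1 + S)**2 + S)*S) = 1/((S + (-1 + S)**2)*S) = 1/(S*(S + (-1 + S)**2)))
R(G(5)) - 343 = 1/(((4/(-4 + 5)))*(4/(-4 + 5) + (-1 + 4/(-4 + 5))**2)) - 343 = 1/(((4/1))*(4/1 + (-1 + 4/1)**2)) - 343 = 1/(((4*1))*(4*1 + (-1 + 4*1)**2)) - 343 = 1/(4*(4 + (-1 + 4)**2)) - 343 = 1/(4*(4 + 3**2)) - 343 = 1/(4*(4 + 9)) - 343 = (1/4)/13 - 343 = (1/4)*(1/13) - 343 = 1/52 - 343 = -17835/52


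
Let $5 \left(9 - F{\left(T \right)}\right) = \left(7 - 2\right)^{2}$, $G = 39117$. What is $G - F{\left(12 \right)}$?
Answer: $39113$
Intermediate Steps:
$F{\left(T \right)} = 4$ ($F{\left(T \right)} = 9 - \frac{\left(7 - 2\right)^{2}}{5} = 9 - \frac{5^{2}}{5} = 9 - 5 = 4$)
$G - F{\left(12 \right)} = 39117 - 4 = 39113$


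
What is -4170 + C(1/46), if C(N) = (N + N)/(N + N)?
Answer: -4169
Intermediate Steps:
C(N) = 1 (C(N) = (2*N)/((2*N)) = (2*N)*(1/(2*N)) = 1)
-4170 + C(1/46) = -4170 + 1 = -4169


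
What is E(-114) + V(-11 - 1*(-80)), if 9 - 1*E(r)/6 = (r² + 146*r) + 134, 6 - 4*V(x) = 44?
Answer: 42257/2 ≈ 21129.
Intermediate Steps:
V(x) = -19/2 (V(x) = 3/2 - ¼*44 = 3/2 - 11 = -19/2)
E(r) = -750 - 876*r - 6*r² (E(r) = 54 - 6*((r² + 146*r) + 134) = 54 - 6*(134 + r² + 146*r) = 54 + (-804 - 876*r - 6*r²) = -750 - 876*r - 6*r²)
E(-114) + V(-11 - 1*(-80)) = (-750 - 876*(-114) - 6*(-114)²) - 19/2 = (-750 + 99864 - 6*12996) - 19/2 = (-750 + 99864 - 77976) - 19/2 = 21138 - 19/2 = 42257/2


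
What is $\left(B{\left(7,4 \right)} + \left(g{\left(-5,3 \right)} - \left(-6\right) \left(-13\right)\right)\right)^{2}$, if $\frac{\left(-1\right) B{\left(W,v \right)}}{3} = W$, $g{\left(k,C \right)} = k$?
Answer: $10816$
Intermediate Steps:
$B{\left(W,v \right)} = - 3 W$
$\left(B{\left(7,4 \right)} + \left(g{\left(-5,3 \right)} - \left(-6\right) \left(-13\right)\right)\right)^{2} = \left(\left(-3\right) 7 - \left(5 - -78\right)\right)^{2} = \left(-21 - 83\right)^{2} = \left(-104\right)^{2} = 10816$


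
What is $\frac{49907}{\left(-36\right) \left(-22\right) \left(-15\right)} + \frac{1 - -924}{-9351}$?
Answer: $- \frac{4824943}{1122120} \approx -4.2998$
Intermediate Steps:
$\frac{49907}{\left(-36\right) \left(-22\right) \left(-15\right)} + \frac{1 - -924}{-9351} = \frac{49907}{792 \left(-15\right)} + \left(1 + 924\right) \left(- \frac{1}{9351}\right) = \frac{49907}{-11880} + 925 \left(- \frac{1}{9351}\right) = 49907 \left(- \frac{1}{11880}\right) - \frac{925}{9351} = - \frac{4537}{1080} - \frac{925}{9351} = - \frac{4824943}{1122120}$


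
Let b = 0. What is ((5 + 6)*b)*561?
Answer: 0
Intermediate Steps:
((5 + 6)*b)*561 = ((5 + 6)*0)*561 = (11*0)*561 = 0*561 = 0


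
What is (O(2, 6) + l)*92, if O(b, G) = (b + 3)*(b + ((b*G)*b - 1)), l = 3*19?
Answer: 16744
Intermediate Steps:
l = 57
O(b, G) = (3 + b)*(-1 + b + G*b²) (O(b, G) = (3 + b)*(b + ((G*b)*b - 1)) = (3 + b)*(b + (G*b² - 1)) = (3 + b)*(b + (-1 + G*b²)) = (3 + b)*(-1 + b + G*b²))
(O(2, 6) + l)*92 = ((-3 + 2² + 2*2 + 6*2³ + 3*6*2²) + 57)*92 = ((-3 + 4 + 4 + 6*8 + 3*6*4) + 57)*92 = ((-3 + 4 + 4 + 48 + 72) + 57)*92 = (125 + 57)*92 = 182*92 = 16744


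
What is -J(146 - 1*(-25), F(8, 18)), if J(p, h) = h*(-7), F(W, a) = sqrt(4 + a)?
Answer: 7*sqrt(22) ≈ 32.833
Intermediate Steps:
J(p, h) = -7*h
-J(146 - 1*(-25), F(8, 18)) = -(-7)*sqrt(4 + 18) = -(-7)*sqrt(22) = 7*sqrt(22)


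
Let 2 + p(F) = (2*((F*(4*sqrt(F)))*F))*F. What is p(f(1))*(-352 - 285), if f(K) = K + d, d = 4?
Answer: 1274 - 637000*sqrt(5) ≈ -1.4231e+6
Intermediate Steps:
f(K) = 4 + K (f(K) = K + 4 = 4 + K)
p(F) = -2 + 8*F**(7/2) (p(F) = -2 + (2*((F*(4*sqrt(F)))*F))*F = -2 + (2*((4*F**(3/2))*F))*F = -2 + (2*(4*F**(5/2)))*F = -2 + (8*F**(5/2))*F = -2 + 8*F**(7/2))
p(f(1))*(-352 - 285) = (-2 + 8*(4 + 1)**(7/2))*(-352 - 285) = (-2 + 8*5**(7/2))*(-637) = (-2 + 8*(125*sqrt(5)))*(-637) = (-2 + 1000*sqrt(5))*(-637) = 1274 - 637000*sqrt(5)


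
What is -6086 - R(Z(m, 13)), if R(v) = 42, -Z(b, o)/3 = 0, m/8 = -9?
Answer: -6128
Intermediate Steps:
m = -72 (m = 8*(-9) = -72)
Z(b, o) = 0 (Z(b, o) = -3*0 = 0)
-6086 - R(Z(m, 13)) = -6086 - 1*42 = -6086 - 42 = -6128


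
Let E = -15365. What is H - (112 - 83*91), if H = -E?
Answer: 22806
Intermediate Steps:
H = 15365 (H = -1*(-15365) = 15365)
H - (112 - 83*91) = 15365 - (112 - 83*91) = 15365 - (112 - 7553) = 15365 - 1*(-7441) = 15365 + 7441 = 22806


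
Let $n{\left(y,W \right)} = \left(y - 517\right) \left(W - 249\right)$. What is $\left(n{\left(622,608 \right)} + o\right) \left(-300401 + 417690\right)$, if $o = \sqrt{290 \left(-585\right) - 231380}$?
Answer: $4421208855 + 117289 i \sqrt{401030} \approx 4.4212 \cdot 10^{9} + 7.4276 \cdot 10^{7} i$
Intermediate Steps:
$n{\left(y,W \right)} = \left(-517 + y\right) \left(-249 + W\right)$
$o = i \sqrt{401030}$ ($o = \sqrt{-169650 - 231380} = \sqrt{-401030} = i \sqrt{401030} \approx 633.27 i$)
$\left(n{\left(622,608 \right)} + o\right) \left(-300401 + 417690\right) = \left(\left(128733 - 314336 - 154878 + 608 \cdot 622\right) + i \sqrt{401030}\right) \left(-300401 + 417690\right) = \left(\left(128733 - 314336 - 154878 + 378176\right) + i \sqrt{401030}\right) 117289 = \left(37695 + i \sqrt{401030}\right) 117289 = 4421208855 + 117289 i \sqrt{401030}$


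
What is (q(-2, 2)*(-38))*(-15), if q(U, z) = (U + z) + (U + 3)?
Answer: 570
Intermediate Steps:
q(U, z) = 3 + z + 2*U (q(U, z) = (U + z) + (3 + U) = 3 + z + 2*U)
(q(-2, 2)*(-38))*(-15) = ((3 + 2 + 2*(-2))*(-38))*(-15) = ((3 + 2 - 4)*(-38))*(-15) = (1*(-38))*(-15) = -38*(-15) = 570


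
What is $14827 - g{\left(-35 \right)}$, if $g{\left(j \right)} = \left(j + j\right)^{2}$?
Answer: $9927$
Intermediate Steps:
$g{\left(j \right)} = 4 j^{2}$ ($g{\left(j \right)} = \left(2 j\right)^{2} = 4 j^{2}$)
$14827 - g{\left(-35 \right)} = 14827 - 4 \left(-35\right)^{2} = 14827 - 4 \cdot 1225 = 14827 - 4900 = 9927$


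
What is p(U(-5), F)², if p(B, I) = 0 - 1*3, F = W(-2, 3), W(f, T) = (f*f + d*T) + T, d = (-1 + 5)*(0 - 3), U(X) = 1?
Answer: 9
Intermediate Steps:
d = -12 (d = 4*(-3) = -12)
W(f, T) = f² - 11*T (W(f, T) = (f*f - 12*T) + T = (f² - 12*T) + T = f² - 11*T)
F = -29 (F = (-2)² - 11*3 = 4 - 33 = -29)
p(B, I) = -3 (p(B, I) = 0 - 3 = -3)
p(U(-5), F)² = (-3)² = 9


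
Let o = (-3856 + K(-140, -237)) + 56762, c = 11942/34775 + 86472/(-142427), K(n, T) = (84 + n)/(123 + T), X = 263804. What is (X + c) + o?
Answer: 89412123484332388/282315238725 ≈ 3.1671e+5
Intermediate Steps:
K(n, T) = (84 + n)/(123 + T)
c = -1306200566/4952898925 (c = 11942*(1/34775) + 86472*(-1/142427) = 11942/34775 - 86472/142427 = -1306200566/4952898925 ≈ -0.26372)
o = 3015670/57 (o = (-3856 + (84 - 140)/(123 - 237)) + 56762 = (-3856 - 56/(-114)) + 56762 = (-3856 - 1/114*(-56)) + 56762 = (-3856 + 28/57) + 56762 = -219764/57 + 56762 = 3015670/57 ≈ 52907.)
(X + c) + o = (263804 - 1306200566/4952898925) + 3015670/57 = 1306593241810134/4952898925 + 3015670/57 = 89412123484332388/282315238725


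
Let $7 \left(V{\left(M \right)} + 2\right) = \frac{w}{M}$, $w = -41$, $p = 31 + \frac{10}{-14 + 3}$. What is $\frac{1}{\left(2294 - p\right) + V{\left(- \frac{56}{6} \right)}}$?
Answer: $\frac{2156}{4878029} \approx 0.00044198$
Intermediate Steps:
$p = \frac{331}{11}$ ($p = 31 + \frac{10}{-11} = 31 + 10 \left(- \frac{1}{11}\right) = 31 - \frac{10}{11} = \frac{331}{11} \approx 30.091$)
$V{\left(M \right)} = -2 - \frac{41}{7 M}$ ($V{\left(M \right)} = -2 + \frac{\left(-41\right) \frac{1}{M}}{7} = -2 - \frac{41}{7 M}$)
$\frac{1}{\left(2294 - p\right) + V{\left(- \frac{56}{6} \right)}} = \frac{1}{\left(2294 - \frac{331}{11}\right) - \left(2 + \frac{41}{7 \left(- \frac{56}{6}\right)}\right)} = \frac{1}{\left(2294 - \frac{331}{11}\right) - \left(2 + \frac{41}{7 \left(\left(-56\right) \frac{1}{6}\right)}\right)} = \frac{1}{\frac{24903}{11} - \left(2 + \frac{41}{7 \left(- \frac{28}{3}\right)}\right)} = \frac{1}{\frac{24903}{11} - \frac{269}{196}} = \frac{1}{\frac{4878029}{2156}} = \frac{2156}{4878029}$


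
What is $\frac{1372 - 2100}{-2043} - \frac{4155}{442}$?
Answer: $- \frac{8166889}{903006} \approx -9.0441$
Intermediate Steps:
$\frac{1372 - 2100}{-2043} - \frac{4155}{442} = \left(1372 - 2100\right) \left(- \frac{1}{2043}\right) - \frac{4155}{442} = \left(-728\right) \left(- \frac{1}{2043}\right) - \frac{4155}{442} = \frac{728}{2043} - \frac{4155}{442} = - \frac{8166889}{903006}$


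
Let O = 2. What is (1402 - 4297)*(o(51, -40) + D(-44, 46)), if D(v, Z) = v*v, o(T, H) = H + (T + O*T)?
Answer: -5931855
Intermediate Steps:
o(T, H) = H + 3*T (o(T, H) = H + (T + 2*T) = H + 3*T)
D(v, Z) = v**2
(1402 - 4297)*(o(51, -40) + D(-44, 46)) = (1402 - 4297)*((-40 + 3*51) + (-44)**2) = -2895*((-40 + 153) + 1936) = -2895*(113 + 1936) = -2895*2049 = -5931855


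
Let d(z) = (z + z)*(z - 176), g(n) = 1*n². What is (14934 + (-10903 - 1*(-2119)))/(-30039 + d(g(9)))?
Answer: -2050/15143 ≈ -0.13538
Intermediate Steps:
g(n) = n²
d(z) = 2*z*(-176 + z) (d(z) = (2*z)*(-176 + z) = 2*z*(-176 + z))
(14934 + (-10903 - 1*(-2119)))/(-30039 + d(g(9))) = (14934 + (-10903 - 1*(-2119)))/(-30039 + 2*9²*(-176 + 9²)) = (14934 + (-10903 + 2119))/(-30039 + 2*81*(-176 + 81)) = (14934 - 8784)/(-30039 + 2*81*(-95)) = 6150/(-30039 - 15390) = 6150/(-45429) = 6150*(-1/45429) = -2050/15143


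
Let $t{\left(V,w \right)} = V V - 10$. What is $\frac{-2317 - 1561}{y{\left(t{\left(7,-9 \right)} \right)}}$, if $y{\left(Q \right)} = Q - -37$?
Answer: $- \frac{1939}{38} \approx -51.026$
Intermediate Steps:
$t{\left(V,w \right)} = -10 + V^{2}$ ($t{\left(V,w \right)} = V^{2} - 10 = -10 + V^{2}$)
$y{\left(Q \right)} = 37 + Q$ ($y{\left(Q \right)} = Q + 37 = 37 + Q$)
$\frac{-2317 - 1561}{y{\left(t{\left(7,-9 \right)} \right)}} = \frac{-2317 - 1561}{37 - \left(10 - 7^{2}\right)} = - \frac{3878}{37 + \left(-10 + 49\right)} = - \frac{3878}{37 + 39} = - \frac{3878}{76} = \left(-3878\right) \frac{1}{76} = - \frac{1939}{38}$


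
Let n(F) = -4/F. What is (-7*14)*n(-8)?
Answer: -49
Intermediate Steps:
(-7*14)*n(-8) = (-7*14)*(-4/(-8)) = -(-392)*(-1)/8 = -98*1/2 = -49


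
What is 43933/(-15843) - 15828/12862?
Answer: -407914625/101886333 ≈ -4.0036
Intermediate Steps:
43933/(-15843) - 15828/12862 = 43933*(-1/15843) - 15828*1/12862 = -43933/15843 - 7914/6431 = -407914625/101886333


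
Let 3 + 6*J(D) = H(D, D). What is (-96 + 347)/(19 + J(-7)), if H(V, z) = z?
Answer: 753/52 ≈ 14.481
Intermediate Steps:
J(D) = -½ + D/6
(-96 + 347)/(19 + J(-7)) = (-96 + 347)/(19 + (-½ + (⅙)*(-7))) = 251/(19 + (-½ - 7/6)) = 251/(19 - 5/3) = 251/(52/3) = 251*(3/52) = 753/52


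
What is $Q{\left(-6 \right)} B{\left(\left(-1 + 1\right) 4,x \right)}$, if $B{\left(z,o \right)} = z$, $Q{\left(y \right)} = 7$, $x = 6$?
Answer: $0$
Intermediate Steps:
$Q{\left(-6 \right)} B{\left(\left(-1 + 1\right) 4,x \right)} = 7 \left(-1 + 1\right) 4 = 7 \cdot 0 \cdot 4 = 7 \cdot 0 = 0$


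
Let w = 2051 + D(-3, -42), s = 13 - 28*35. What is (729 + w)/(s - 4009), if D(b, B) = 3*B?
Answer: -1327/2488 ≈ -0.53336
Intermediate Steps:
s = -967 (s = 13 - 980 = -967)
w = 1925 (w = 2051 + 3*(-42) = 2051 - 126 = 1925)
(729 + w)/(s - 4009) = (729 + 1925)/(-967 - 4009) = 2654/(-4976) = 2654*(-1/4976) = -1327/2488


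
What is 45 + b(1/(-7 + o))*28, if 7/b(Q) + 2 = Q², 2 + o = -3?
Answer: -2187/41 ≈ -53.341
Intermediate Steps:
o = -5 (o = -2 - 3 = -5)
b(Q) = 7/(-2 + Q²)
45 + b(1/(-7 + o))*28 = 45 + (7/(-2 + (1/(-7 - 5))²))*28 = 45 + (7/(-2 + (1/(-12))²))*28 = 45 + (7/(-2 + (-1/12)²))*28 = 45 + (7/(-2 + 1/144))*28 = 45 + (7/(-287/144))*28 = 45 + (7*(-144/287))*28 = 45 - 144/41*28 = 45 - 4032/41 = -2187/41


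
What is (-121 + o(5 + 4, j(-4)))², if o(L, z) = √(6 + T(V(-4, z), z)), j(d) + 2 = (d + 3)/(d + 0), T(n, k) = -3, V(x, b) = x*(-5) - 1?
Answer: (121 - √3)² ≈ 14225.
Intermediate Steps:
V(x, b) = -1 - 5*x (V(x, b) = -5*x - 1 = -1 - 5*x)
j(d) = -2 + (3 + d)/d (j(d) = -2 + (d + 3)/(d + 0) = -2 + (3 + d)/d)
o(L, z) = √3 (o(L, z) = √(6 - 3) = √3)
(-121 + o(5 + 4, j(-4)))² = (-121 + √3)²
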